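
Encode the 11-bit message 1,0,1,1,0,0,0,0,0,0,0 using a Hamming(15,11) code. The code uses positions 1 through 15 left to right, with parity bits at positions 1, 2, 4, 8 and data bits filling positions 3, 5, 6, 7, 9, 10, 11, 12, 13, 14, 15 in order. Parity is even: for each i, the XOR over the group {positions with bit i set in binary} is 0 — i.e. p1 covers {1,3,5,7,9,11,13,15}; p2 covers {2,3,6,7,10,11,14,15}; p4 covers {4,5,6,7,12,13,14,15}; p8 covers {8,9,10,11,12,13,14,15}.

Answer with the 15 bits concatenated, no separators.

Place data at non-parity positions: p1 p2 1 p4 0 1 1 p8 0 0 0 0 0 0 0
p1 (pos 1,3,5,7,9,11,13,15): XOR of data positions = 1⊕0⊕1⊕0⊕0⊕0⊕0 = 0
p2 (pos 2,3,6,7,10,11,14,15): XOR of data positions = 1⊕1⊕1⊕0⊕0⊕0⊕0 = 1
p4 (pos 4,5,6,7,12,13,14,15): XOR of data positions = 0⊕1⊕1⊕0⊕0⊕0⊕0 = 0
p8 (pos 8,9,10,11,12,13,14,15): XOR of data positions = 0⊕0⊕0⊕0⊕0⊕0⊕0 = 0
Codeword: 011001100000000

011001100000000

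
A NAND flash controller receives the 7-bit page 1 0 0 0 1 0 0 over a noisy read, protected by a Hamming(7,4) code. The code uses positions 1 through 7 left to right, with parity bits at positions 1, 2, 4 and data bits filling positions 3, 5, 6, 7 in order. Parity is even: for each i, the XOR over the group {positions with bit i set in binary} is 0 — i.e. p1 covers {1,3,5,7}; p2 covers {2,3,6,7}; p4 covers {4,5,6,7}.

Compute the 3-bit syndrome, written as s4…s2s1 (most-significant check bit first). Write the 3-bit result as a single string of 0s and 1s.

s1 (pos 1,3,5,7): 1⊕0⊕1⊕0 = 0
s2 (pos 2,3,6,7): 0⊕0⊕0⊕0 = 0
s4 (pos 4,5,6,7): 0⊕1⊕0⊕0 = 1
Syndrome s4…s1 = 100 → error at position 4.

100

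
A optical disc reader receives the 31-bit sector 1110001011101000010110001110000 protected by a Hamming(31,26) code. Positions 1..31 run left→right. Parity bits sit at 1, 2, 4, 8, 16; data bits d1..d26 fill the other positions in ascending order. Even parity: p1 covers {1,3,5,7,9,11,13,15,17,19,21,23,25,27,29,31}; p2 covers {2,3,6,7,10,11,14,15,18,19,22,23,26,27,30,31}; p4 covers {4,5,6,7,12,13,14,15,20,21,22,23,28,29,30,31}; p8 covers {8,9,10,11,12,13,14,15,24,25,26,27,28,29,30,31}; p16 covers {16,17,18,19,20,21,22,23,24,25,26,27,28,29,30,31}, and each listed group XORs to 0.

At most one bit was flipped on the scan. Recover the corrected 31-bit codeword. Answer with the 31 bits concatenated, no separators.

s1 (pos 1,3,5,7,9,11,13,15,17,19,21,23,25,27,29,31): 1⊕1⊕0⊕1⊕1⊕1⊕1⊕0⊕0⊕0⊕1⊕0⊕1⊕1⊕0⊕0 = 1
s2 (pos 2,3,6,7,10,11,14,15,18,19,22,23,26,27,30,31): 1⊕1⊕0⊕1⊕1⊕1⊕0⊕0⊕1⊕0⊕0⊕0⊕1⊕1⊕0⊕0 = 0
s4 (pos 4,5,6,7,12,13,14,15,20,21,22,23,28,29,30,31): 0⊕0⊕0⊕1⊕0⊕1⊕0⊕0⊕1⊕1⊕0⊕0⊕0⊕0⊕0⊕0 = 0
s8 (pos 8,9,10,11,12,13,14,15,24,25,26,27,28,29,30,31): 0⊕1⊕1⊕1⊕0⊕1⊕0⊕0⊕0⊕1⊕1⊕1⊕0⊕0⊕0⊕0 = 1
s16 (pos 16,17,18,19,20,21,22,23,24,25,26,27,28,29,30,31): 0⊕0⊕1⊕0⊕1⊕1⊕0⊕0⊕0⊕1⊕1⊕1⊕0⊕0⊕0⊕0 = 0
Syndrome s16…s1 = 01001 → error at position 9.
Flip position 9: 1110001011101000010110001110000 → 1110001001101000010110001110000

1110001001101000010110001110000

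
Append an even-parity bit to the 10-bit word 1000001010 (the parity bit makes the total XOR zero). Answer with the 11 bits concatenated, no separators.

10000010101

XOR of the 10 data bits: 1⊕0⊕0⊕0⊕0⊕0⊕1⊕0⊕1⊕0 = 1
Parity bit = 1 (so all 11 bits XOR to 0).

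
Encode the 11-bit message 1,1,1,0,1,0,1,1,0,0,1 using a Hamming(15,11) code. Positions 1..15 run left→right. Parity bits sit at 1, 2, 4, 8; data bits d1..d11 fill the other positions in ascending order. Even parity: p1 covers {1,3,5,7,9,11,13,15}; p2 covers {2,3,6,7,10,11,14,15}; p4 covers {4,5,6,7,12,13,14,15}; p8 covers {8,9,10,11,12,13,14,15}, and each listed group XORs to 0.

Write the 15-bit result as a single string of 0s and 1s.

101011001011001

Place data at non-parity positions: p1 p2 1 p4 1 1 0 p8 1 0 1 1 0 0 1
p1 (pos 1,3,5,7,9,11,13,15): XOR of data positions = 1⊕1⊕0⊕1⊕1⊕0⊕1 = 1
p2 (pos 2,3,6,7,10,11,14,15): XOR of data positions = 1⊕1⊕0⊕0⊕1⊕0⊕1 = 0
p4 (pos 4,5,6,7,12,13,14,15): XOR of data positions = 1⊕1⊕0⊕1⊕0⊕0⊕1 = 0
p8 (pos 8,9,10,11,12,13,14,15): XOR of data positions = 1⊕0⊕1⊕1⊕0⊕0⊕1 = 0
Codeword: 101011001011001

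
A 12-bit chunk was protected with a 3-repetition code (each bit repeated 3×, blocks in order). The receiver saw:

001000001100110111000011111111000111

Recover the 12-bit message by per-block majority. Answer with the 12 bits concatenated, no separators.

000011011101

Block 1 (001): 1 one → 0
Block 2 (000): 0 ones → 0
Block 3 (001): 1 one → 0
Block 4 (100): 1 one → 0
Block 5 (110): 2 ones → 1
Block 6 (111): 3 ones → 1
Block 7 (000): 0 ones → 0
Block 8 (011): 2 ones → 1
Block 9 (111): 3 ones → 1
Block 10 (111): 3 ones → 1
Block 11 (000): 0 ones → 0
Block 12 (111): 3 ones → 1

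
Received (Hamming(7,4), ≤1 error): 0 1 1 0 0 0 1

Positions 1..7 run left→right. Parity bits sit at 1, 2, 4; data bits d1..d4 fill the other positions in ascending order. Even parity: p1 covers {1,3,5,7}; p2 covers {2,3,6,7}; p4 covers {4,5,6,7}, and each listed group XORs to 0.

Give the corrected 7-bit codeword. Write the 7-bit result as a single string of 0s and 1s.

s1 (pos 1,3,5,7): 0⊕1⊕0⊕1 = 0
s2 (pos 2,3,6,7): 1⊕1⊕0⊕1 = 1
s4 (pos 4,5,6,7): 0⊕0⊕0⊕1 = 1
Syndrome s4…s1 = 110 → error at position 6.
Flip position 6: 0110001 → 0110011

0110011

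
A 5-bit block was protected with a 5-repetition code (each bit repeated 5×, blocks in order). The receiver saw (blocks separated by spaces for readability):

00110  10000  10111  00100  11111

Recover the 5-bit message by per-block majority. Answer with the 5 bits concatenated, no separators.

00101

Block 1 (00110): 2 ones → 0
Block 2 (10000): 1 one → 0
Block 3 (10111): 4 ones → 1
Block 4 (00100): 1 one → 0
Block 5 (11111): 5 ones → 1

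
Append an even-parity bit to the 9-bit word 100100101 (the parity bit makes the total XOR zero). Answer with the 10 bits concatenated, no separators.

1001001010

XOR of the 9 data bits: 1⊕0⊕0⊕1⊕0⊕0⊕1⊕0⊕1 = 0
Parity bit = 0 (so all 10 bits XOR to 0).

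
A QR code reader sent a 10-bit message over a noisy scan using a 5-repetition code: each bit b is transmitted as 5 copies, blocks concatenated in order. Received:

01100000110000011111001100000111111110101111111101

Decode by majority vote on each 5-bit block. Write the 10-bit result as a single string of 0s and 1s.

Block 1 (01100): 2 ones → 0
Block 2 (00011): 2 ones → 0
Block 3 (00000): 0 ones → 0
Block 4 (11111): 5 ones → 1
Block 5 (00110): 2 ones → 0
Block 6 (00001): 1 one → 0
Block 7 (11111): 5 ones → 1
Block 8 (11010): 3 ones → 1
Block 9 (11111): 5 ones → 1
Block 10 (11101): 4 ones → 1

0001001111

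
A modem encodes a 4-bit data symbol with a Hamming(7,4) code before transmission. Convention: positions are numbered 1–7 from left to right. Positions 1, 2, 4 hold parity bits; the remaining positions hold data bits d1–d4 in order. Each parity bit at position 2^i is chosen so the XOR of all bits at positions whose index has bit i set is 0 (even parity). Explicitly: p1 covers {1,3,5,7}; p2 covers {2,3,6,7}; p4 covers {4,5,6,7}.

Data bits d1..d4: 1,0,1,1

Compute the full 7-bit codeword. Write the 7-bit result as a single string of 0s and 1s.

Place data at non-parity positions: p1 p2 1 p4 0 1 1
p1 (pos 1,3,5,7): XOR of data positions = 1⊕0⊕1 = 0
p2 (pos 2,3,6,7): XOR of data positions = 1⊕1⊕1 = 1
p4 (pos 4,5,6,7): XOR of data positions = 0⊕1⊕1 = 0
Codeword: 0110011

0110011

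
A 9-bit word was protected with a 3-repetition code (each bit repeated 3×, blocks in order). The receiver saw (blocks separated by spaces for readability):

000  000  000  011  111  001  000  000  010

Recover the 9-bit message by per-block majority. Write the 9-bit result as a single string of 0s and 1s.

000110000

Block 1 (000): 0 ones → 0
Block 2 (000): 0 ones → 0
Block 3 (000): 0 ones → 0
Block 4 (011): 2 ones → 1
Block 5 (111): 3 ones → 1
Block 6 (001): 1 one → 0
Block 7 (000): 0 ones → 0
Block 8 (000): 0 ones → 0
Block 9 (010): 1 one → 0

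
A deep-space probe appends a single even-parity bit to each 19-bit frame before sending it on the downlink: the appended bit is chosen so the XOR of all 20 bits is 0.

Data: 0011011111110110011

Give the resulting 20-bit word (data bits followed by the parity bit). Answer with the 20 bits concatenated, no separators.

XOR of the 19 data bits: 0⊕0⊕1⊕1⊕0⊕1⊕1⊕1⊕1⊕1⊕1⊕1⊕0⊕1⊕1⊕0⊕0⊕1⊕1 = 1
Parity bit = 1 (so all 20 bits XOR to 0).

00110111111101100111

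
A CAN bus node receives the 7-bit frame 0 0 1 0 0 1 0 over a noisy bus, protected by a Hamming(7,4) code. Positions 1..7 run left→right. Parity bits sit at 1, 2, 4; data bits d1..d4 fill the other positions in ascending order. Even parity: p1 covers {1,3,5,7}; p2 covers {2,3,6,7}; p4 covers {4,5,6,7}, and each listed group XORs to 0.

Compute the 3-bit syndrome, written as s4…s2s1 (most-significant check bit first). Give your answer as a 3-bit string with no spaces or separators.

s1 (pos 1,3,5,7): 0⊕1⊕0⊕0 = 1
s2 (pos 2,3,6,7): 0⊕1⊕1⊕0 = 0
s4 (pos 4,5,6,7): 0⊕0⊕1⊕0 = 1
Syndrome s4…s1 = 101 → error at position 5.

101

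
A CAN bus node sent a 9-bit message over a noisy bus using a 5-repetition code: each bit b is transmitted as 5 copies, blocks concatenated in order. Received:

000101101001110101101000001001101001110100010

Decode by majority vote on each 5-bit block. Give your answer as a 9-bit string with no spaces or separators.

Block 1 (00010): 1 one → 0
Block 2 (11010): 3 ones → 1
Block 3 (01110): 3 ones → 1
Block 4 (10110): 3 ones → 1
Block 5 (10000): 1 one → 0
Block 6 (01001): 2 ones → 0
Block 7 (10100): 2 ones → 0
Block 8 (11101): 4 ones → 1
Block 9 (00010): 1 one → 0

011100010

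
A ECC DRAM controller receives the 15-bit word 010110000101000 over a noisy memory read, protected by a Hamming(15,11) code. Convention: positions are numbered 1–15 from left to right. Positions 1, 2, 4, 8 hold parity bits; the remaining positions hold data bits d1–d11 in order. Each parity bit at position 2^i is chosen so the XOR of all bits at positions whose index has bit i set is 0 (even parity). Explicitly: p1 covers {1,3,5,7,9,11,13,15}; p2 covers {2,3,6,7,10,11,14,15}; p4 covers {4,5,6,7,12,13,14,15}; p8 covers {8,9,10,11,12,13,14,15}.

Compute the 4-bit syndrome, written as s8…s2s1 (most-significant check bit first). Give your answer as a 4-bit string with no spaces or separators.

s1 (pos 1,3,5,7,9,11,13,15): 0⊕0⊕1⊕0⊕0⊕0⊕0⊕0 = 1
s2 (pos 2,3,6,7,10,11,14,15): 1⊕0⊕0⊕0⊕1⊕0⊕0⊕0 = 0
s4 (pos 4,5,6,7,12,13,14,15): 1⊕1⊕0⊕0⊕1⊕0⊕0⊕0 = 1
s8 (pos 8,9,10,11,12,13,14,15): 0⊕0⊕1⊕0⊕1⊕0⊕0⊕0 = 0
Syndrome s8…s1 = 0101 → error at position 5.

0101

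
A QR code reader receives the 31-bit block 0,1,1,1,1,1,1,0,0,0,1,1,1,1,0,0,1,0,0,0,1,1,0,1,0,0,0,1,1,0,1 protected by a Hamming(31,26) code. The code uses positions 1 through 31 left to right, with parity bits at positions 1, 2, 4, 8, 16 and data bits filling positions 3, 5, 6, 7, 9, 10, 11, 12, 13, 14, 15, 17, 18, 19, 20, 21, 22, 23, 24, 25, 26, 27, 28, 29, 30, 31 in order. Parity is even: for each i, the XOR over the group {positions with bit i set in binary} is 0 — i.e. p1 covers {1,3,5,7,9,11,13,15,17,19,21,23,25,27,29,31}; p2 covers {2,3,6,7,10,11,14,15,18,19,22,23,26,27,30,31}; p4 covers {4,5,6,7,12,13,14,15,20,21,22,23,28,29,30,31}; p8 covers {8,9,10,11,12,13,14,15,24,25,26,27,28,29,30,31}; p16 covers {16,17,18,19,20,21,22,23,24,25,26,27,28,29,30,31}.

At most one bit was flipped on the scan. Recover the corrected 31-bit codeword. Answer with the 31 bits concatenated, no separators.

s1 (pos 1,3,5,7,9,11,13,15,17,19,21,23,25,27,29,31): 0⊕1⊕1⊕1⊕0⊕1⊕1⊕0⊕1⊕0⊕1⊕0⊕0⊕0⊕1⊕1 = 1
s2 (pos 2,3,6,7,10,11,14,15,18,19,22,23,26,27,30,31): 1⊕1⊕1⊕1⊕0⊕1⊕1⊕0⊕0⊕0⊕1⊕0⊕0⊕0⊕0⊕1 = 0
s4 (pos 4,5,6,7,12,13,14,15,20,21,22,23,28,29,30,31): 1⊕1⊕1⊕1⊕1⊕1⊕1⊕0⊕0⊕1⊕1⊕0⊕1⊕1⊕0⊕1 = 0
s8 (pos 8,9,10,11,12,13,14,15,24,25,26,27,28,29,30,31): 0⊕0⊕0⊕1⊕1⊕1⊕1⊕0⊕1⊕0⊕0⊕0⊕1⊕1⊕0⊕1 = 0
s16 (pos 16,17,18,19,20,21,22,23,24,25,26,27,28,29,30,31): 0⊕1⊕0⊕0⊕0⊕1⊕1⊕0⊕1⊕0⊕0⊕0⊕1⊕1⊕0⊕1 = 1
Syndrome s16…s1 = 10001 → error at position 17.
Flip position 17: 0111111000111100100011010001101 → 0111111000111100000011010001101

0111111000111100000011010001101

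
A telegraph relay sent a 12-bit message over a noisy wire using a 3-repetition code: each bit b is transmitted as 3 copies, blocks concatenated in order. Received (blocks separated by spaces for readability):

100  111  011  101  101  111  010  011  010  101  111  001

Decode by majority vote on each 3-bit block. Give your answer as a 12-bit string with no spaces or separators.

011111010110

Block 1 (100): 1 one → 0
Block 2 (111): 3 ones → 1
Block 3 (011): 2 ones → 1
Block 4 (101): 2 ones → 1
Block 5 (101): 2 ones → 1
Block 6 (111): 3 ones → 1
Block 7 (010): 1 one → 0
Block 8 (011): 2 ones → 1
Block 9 (010): 1 one → 0
Block 10 (101): 2 ones → 1
Block 11 (111): 3 ones → 1
Block 12 (001): 1 one → 0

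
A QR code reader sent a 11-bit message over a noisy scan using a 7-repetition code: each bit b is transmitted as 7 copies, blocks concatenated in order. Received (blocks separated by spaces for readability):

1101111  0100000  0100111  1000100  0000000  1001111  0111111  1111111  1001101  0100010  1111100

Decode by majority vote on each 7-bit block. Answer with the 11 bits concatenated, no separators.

10100111101

Block 1 (1101111): 6 ones → 1
Block 2 (0100000): 1 one → 0
Block 3 (0100111): 4 ones → 1
Block 4 (1000100): 2 ones → 0
Block 5 (0000000): 0 ones → 0
Block 6 (1001111): 5 ones → 1
Block 7 (0111111): 6 ones → 1
Block 8 (1111111): 7 ones → 1
Block 9 (1001101): 4 ones → 1
Block 10 (0100010): 2 ones → 0
Block 11 (1111100): 5 ones → 1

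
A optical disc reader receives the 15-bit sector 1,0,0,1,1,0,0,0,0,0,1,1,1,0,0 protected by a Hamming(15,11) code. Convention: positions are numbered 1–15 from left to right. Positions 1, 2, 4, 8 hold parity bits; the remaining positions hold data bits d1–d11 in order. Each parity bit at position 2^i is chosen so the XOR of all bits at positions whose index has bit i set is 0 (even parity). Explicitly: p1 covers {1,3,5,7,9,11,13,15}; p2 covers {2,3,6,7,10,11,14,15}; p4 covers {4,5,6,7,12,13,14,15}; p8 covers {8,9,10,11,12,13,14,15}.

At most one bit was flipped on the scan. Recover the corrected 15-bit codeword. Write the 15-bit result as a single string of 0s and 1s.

100110000111100

s1 (pos 1,3,5,7,9,11,13,15): 1⊕0⊕1⊕0⊕0⊕1⊕1⊕0 = 0
s2 (pos 2,3,6,7,10,11,14,15): 0⊕0⊕0⊕0⊕0⊕1⊕0⊕0 = 1
s4 (pos 4,5,6,7,12,13,14,15): 1⊕1⊕0⊕0⊕1⊕1⊕0⊕0 = 0
s8 (pos 8,9,10,11,12,13,14,15): 0⊕0⊕0⊕1⊕1⊕1⊕0⊕0 = 1
Syndrome s8…s1 = 1010 → error at position 10.
Flip position 10: 100110000011100 → 100110000111100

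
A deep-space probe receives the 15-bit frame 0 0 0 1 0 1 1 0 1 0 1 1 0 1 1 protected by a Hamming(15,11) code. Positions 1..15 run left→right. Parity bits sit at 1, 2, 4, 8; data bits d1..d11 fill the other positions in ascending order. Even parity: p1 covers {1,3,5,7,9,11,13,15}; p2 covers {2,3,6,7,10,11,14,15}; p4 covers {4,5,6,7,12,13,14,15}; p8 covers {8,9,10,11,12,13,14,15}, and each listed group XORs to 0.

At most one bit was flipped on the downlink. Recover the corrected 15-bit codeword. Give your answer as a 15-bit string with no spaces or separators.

s1 (pos 1,3,5,7,9,11,13,15): 0⊕0⊕0⊕1⊕1⊕1⊕0⊕1 = 0
s2 (pos 2,3,6,7,10,11,14,15): 0⊕0⊕1⊕1⊕0⊕1⊕1⊕1 = 1
s4 (pos 4,5,6,7,12,13,14,15): 1⊕0⊕1⊕1⊕1⊕0⊕1⊕1 = 0
s8 (pos 8,9,10,11,12,13,14,15): 0⊕1⊕0⊕1⊕1⊕0⊕1⊕1 = 1
Syndrome s8…s1 = 1010 → error at position 10.
Flip position 10: 000101101011011 → 000101101111011

000101101111011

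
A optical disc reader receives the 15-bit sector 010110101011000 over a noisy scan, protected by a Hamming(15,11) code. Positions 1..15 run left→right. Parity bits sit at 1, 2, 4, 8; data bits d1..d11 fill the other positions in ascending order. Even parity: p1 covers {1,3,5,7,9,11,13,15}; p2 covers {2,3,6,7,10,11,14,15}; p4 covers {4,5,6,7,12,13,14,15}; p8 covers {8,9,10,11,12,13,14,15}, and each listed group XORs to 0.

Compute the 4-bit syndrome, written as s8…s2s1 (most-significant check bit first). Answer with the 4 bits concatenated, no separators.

1010

s1 (pos 1,3,5,7,9,11,13,15): 0⊕0⊕1⊕1⊕1⊕1⊕0⊕0 = 0
s2 (pos 2,3,6,7,10,11,14,15): 1⊕0⊕0⊕1⊕0⊕1⊕0⊕0 = 1
s4 (pos 4,5,6,7,12,13,14,15): 1⊕1⊕0⊕1⊕1⊕0⊕0⊕0 = 0
s8 (pos 8,9,10,11,12,13,14,15): 0⊕1⊕0⊕1⊕1⊕0⊕0⊕0 = 1
Syndrome s8…s1 = 1010 → error at position 10.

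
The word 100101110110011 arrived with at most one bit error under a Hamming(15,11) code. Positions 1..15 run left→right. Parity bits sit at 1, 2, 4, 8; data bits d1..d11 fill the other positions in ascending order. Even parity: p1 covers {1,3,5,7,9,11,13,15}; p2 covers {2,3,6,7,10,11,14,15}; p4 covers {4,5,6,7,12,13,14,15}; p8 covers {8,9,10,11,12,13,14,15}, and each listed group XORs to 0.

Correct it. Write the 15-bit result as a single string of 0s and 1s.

100101110111011

s1 (pos 1,3,5,7,9,11,13,15): 1⊕0⊕0⊕1⊕0⊕1⊕0⊕1 = 0
s2 (pos 2,3,6,7,10,11,14,15): 0⊕0⊕1⊕1⊕1⊕1⊕1⊕1 = 0
s4 (pos 4,5,6,7,12,13,14,15): 1⊕0⊕1⊕1⊕0⊕0⊕1⊕1 = 1
s8 (pos 8,9,10,11,12,13,14,15): 1⊕0⊕1⊕1⊕0⊕0⊕1⊕1 = 1
Syndrome s8…s1 = 1100 → error at position 12.
Flip position 12: 100101110110011 → 100101110111011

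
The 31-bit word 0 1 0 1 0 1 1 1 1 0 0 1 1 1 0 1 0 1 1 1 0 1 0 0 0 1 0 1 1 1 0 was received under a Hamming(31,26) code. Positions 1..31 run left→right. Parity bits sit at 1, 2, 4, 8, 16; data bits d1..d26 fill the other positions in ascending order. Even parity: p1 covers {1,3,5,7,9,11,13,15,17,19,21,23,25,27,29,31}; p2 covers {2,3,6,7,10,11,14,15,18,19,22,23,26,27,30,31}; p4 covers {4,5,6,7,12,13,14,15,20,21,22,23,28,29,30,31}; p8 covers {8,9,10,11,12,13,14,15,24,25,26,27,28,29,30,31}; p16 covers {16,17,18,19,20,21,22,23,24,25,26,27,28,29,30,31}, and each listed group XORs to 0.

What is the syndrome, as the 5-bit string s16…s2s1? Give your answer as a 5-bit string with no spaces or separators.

11111

s1 (pos 1,3,5,7,9,11,13,15,17,19,21,23,25,27,29,31): 0⊕0⊕0⊕1⊕1⊕0⊕1⊕0⊕0⊕1⊕0⊕0⊕0⊕0⊕1⊕0 = 1
s2 (pos 2,3,6,7,10,11,14,15,18,19,22,23,26,27,30,31): 1⊕0⊕1⊕1⊕0⊕0⊕1⊕0⊕1⊕1⊕1⊕0⊕1⊕0⊕1⊕0 = 1
s4 (pos 4,5,6,7,12,13,14,15,20,21,22,23,28,29,30,31): 1⊕0⊕1⊕1⊕1⊕1⊕1⊕0⊕1⊕0⊕1⊕0⊕1⊕1⊕1⊕0 = 1
s8 (pos 8,9,10,11,12,13,14,15,24,25,26,27,28,29,30,31): 1⊕1⊕0⊕0⊕1⊕1⊕1⊕0⊕0⊕0⊕1⊕0⊕1⊕1⊕1⊕0 = 1
s16 (pos 16,17,18,19,20,21,22,23,24,25,26,27,28,29,30,31): 1⊕0⊕1⊕1⊕1⊕0⊕1⊕0⊕0⊕0⊕1⊕0⊕1⊕1⊕1⊕0 = 1
Syndrome s16…s1 = 11111 → error at position 31.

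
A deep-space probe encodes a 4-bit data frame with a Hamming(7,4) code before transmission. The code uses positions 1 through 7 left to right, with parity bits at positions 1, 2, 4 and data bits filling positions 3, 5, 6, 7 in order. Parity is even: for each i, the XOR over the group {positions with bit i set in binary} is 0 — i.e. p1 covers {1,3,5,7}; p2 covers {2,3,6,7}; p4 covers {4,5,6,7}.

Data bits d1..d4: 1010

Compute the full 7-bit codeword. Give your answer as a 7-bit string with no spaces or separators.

1011010

Place data at non-parity positions: p1 p2 1 p4 0 1 0
p1 (pos 1,3,5,7): XOR of data positions = 1⊕0⊕0 = 1
p2 (pos 2,3,6,7): XOR of data positions = 1⊕1⊕0 = 0
p4 (pos 4,5,6,7): XOR of data positions = 0⊕1⊕0 = 1
Codeword: 1011010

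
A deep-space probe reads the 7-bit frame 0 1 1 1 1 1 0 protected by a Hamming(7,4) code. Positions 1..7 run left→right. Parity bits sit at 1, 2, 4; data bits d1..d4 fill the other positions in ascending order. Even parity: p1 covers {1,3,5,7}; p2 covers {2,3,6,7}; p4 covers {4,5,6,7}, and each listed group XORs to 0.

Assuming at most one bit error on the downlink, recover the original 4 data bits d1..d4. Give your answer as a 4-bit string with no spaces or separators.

1100

s1 (pos 1,3,5,7): 0⊕1⊕1⊕0 = 0
s2 (pos 2,3,6,7): 1⊕1⊕1⊕0 = 1
s4 (pos 4,5,6,7): 1⊕1⊕1⊕0 = 1
Syndrome s4…s1 = 110 → error at position 6.
Flip position 6: 0111110 → 0111100
Read data bits from positions 3,5,6,7: 1100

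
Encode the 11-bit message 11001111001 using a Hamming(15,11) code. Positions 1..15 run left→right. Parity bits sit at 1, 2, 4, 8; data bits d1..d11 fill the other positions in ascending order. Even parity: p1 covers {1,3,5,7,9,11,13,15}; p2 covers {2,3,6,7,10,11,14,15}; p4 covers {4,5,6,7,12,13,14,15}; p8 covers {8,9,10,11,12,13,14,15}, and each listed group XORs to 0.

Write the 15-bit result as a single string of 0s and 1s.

Place data at non-parity positions: p1 p2 1 p4 1 0 0 p8 1 1 1 1 0 0 1
p1 (pos 1,3,5,7,9,11,13,15): XOR of data positions = 1⊕1⊕0⊕1⊕1⊕0⊕1 = 1
p2 (pos 2,3,6,7,10,11,14,15): XOR of data positions = 1⊕0⊕0⊕1⊕1⊕0⊕1 = 0
p4 (pos 4,5,6,7,12,13,14,15): XOR of data positions = 1⊕0⊕0⊕1⊕0⊕0⊕1 = 1
p8 (pos 8,9,10,11,12,13,14,15): XOR of data positions = 1⊕1⊕1⊕1⊕0⊕0⊕1 = 1
Codeword: 101110011111001

101110011111001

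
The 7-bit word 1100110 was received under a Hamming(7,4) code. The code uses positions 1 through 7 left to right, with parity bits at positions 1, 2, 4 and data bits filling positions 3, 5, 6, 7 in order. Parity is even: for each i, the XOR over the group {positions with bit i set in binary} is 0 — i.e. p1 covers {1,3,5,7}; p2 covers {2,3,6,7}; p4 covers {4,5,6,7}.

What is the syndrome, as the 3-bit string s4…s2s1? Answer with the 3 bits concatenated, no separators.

000

s1 (pos 1,3,5,7): 1⊕0⊕1⊕0 = 0
s2 (pos 2,3,6,7): 1⊕0⊕1⊕0 = 0
s4 (pos 4,5,6,7): 0⊕1⊕1⊕0 = 0
Syndrome s4…s1 = 000 → no error.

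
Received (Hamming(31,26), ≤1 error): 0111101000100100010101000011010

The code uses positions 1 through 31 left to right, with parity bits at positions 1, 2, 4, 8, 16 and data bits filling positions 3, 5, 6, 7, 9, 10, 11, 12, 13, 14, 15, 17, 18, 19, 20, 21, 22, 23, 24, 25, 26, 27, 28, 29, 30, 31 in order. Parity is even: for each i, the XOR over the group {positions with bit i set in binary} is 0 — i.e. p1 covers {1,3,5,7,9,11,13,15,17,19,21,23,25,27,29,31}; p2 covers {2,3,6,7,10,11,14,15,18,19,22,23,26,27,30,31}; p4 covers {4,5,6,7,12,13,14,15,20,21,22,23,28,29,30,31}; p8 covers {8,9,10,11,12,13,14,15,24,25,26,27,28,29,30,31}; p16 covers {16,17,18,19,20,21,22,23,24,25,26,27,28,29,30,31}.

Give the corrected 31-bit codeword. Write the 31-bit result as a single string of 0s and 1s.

0111101000000100010101000011010

s1 (pos 1,3,5,7,9,11,13,15,17,19,21,23,25,27,29,31): 0⊕1⊕1⊕1⊕0⊕1⊕0⊕0⊕0⊕0⊕0⊕0⊕0⊕1⊕0⊕0 = 1
s2 (pos 2,3,6,7,10,11,14,15,18,19,22,23,26,27,30,31): 1⊕1⊕0⊕1⊕0⊕1⊕1⊕0⊕1⊕0⊕1⊕0⊕0⊕1⊕1⊕0 = 1
s4 (pos 4,5,6,7,12,13,14,15,20,21,22,23,28,29,30,31): 1⊕1⊕0⊕1⊕0⊕0⊕1⊕0⊕1⊕0⊕1⊕0⊕1⊕0⊕1⊕0 = 0
s8 (pos 8,9,10,11,12,13,14,15,24,25,26,27,28,29,30,31): 0⊕0⊕0⊕1⊕0⊕0⊕1⊕0⊕0⊕0⊕0⊕1⊕1⊕0⊕1⊕0 = 1
s16 (pos 16,17,18,19,20,21,22,23,24,25,26,27,28,29,30,31): 0⊕0⊕1⊕0⊕1⊕0⊕1⊕0⊕0⊕0⊕0⊕1⊕1⊕0⊕1⊕0 = 0
Syndrome s16…s1 = 01011 → error at position 11.
Flip position 11: 0111101000100100010101000011010 → 0111101000000100010101000011010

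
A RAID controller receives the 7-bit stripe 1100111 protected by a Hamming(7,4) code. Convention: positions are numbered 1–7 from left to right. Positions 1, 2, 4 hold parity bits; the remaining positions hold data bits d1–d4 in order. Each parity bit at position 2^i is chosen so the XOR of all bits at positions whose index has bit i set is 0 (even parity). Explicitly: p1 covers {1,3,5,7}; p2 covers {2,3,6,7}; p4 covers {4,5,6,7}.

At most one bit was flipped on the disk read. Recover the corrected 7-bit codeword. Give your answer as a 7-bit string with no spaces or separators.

1100110

s1 (pos 1,3,5,7): 1⊕0⊕1⊕1 = 1
s2 (pos 2,3,6,7): 1⊕0⊕1⊕1 = 1
s4 (pos 4,5,6,7): 0⊕1⊕1⊕1 = 1
Syndrome s4…s1 = 111 → error at position 7.
Flip position 7: 1100111 → 1100110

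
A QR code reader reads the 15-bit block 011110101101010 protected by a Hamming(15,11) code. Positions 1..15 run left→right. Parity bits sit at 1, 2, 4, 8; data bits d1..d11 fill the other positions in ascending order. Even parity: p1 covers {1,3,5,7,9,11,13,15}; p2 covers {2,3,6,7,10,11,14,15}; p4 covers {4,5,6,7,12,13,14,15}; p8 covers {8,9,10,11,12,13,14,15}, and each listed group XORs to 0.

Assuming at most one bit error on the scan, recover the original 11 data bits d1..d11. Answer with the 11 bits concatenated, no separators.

11111101010

s1 (pos 1,3,5,7,9,11,13,15): 0⊕1⊕1⊕1⊕1⊕0⊕0⊕0 = 0
s2 (pos 2,3,6,7,10,11,14,15): 1⊕1⊕0⊕1⊕1⊕0⊕1⊕0 = 1
s4 (pos 4,5,6,7,12,13,14,15): 1⊕1⊕0⊕1⊕1⊕0⊕1⊕0 = 1
s8 (pos 8,9,10,11,12,13,14,15): 0⊕1⊕1⊕0⊕1⊕0⊕1⊕0 = 0
Syndrome s8…s1 = 0110 → error at position 6.
Flip position 6: 011110101101010 → 011111101101010
Read data bits from positions 3,5,6,7,9,10,11,12,13,14,15: 11111101010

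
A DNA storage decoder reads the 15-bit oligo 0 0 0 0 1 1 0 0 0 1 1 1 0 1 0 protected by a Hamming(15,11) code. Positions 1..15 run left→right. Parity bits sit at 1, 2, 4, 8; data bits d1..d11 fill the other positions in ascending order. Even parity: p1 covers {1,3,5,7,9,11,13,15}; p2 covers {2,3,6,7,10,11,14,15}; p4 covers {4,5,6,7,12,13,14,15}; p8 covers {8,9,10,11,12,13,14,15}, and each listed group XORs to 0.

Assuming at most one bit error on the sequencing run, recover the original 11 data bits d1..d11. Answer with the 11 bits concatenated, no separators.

s1 (pos 1,3,5,7,9,11,13,15): 0⊕0⊕1⊕0⊕0⊕1⊕0⊕0 = 0
s2 (pos 2,3,6,7,10,11,14,15): 0⊕0⊕1⊕0⊕1⊕1⊕1⊕0 = 0
s4 (pos 4,5,6,7,12,13,14,15): 0⊕1⊕1⊕0⊕1⊕0⊕1⊕0 = 0
s8 (pos 8,9,10,11,12,13,14,15): 0⊕0⊕1⊕1⊕1⊕0⊕1⊕0 = 0
Syndrome s8…s1 = 0000 → no error.
Read data bits from positions 3,5,6,7,9,10,11,12,13,14,15: 01100111010

01100111010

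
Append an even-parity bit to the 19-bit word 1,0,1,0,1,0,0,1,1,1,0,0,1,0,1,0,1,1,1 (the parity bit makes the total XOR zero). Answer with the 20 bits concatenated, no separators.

XOR of the 19 data bits: 1⊕0⊕1⊕0⊕1⊕0⊕0⊕1⊕1⊕1⊕0⊕0⊕1⊕0⊕1⊕0⊕1⊕1⊕1 = 1
Parity bit = 1 (so all 20 bits XOR to 0).

10101001110010101111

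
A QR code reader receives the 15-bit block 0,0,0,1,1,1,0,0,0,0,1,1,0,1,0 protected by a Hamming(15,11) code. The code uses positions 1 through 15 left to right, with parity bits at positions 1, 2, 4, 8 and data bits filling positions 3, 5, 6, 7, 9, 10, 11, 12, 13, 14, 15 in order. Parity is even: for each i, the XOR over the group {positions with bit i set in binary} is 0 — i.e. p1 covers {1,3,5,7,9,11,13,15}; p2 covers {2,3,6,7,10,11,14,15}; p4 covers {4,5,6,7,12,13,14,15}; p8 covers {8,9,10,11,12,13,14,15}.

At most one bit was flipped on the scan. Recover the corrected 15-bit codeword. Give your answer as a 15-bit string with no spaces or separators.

000111000011000

s1 (pos 1,3,5,7,9,11,13,15): 0⊕0⊕1⊕0⊕0⊕1⊕0⊕0 = 0
s2 (pos 2,3,6,7,10,11,14,15): 0⊕0⊕1⊕0⊕0⊕1⊕1⊕0 = 1
s4 (pos 4,5,6,7,12,13,14,15): 1⊕1⊕1⊕0⊕1⊕0⊕1⊕0 = 1
s8 (pos 8,9,10,11,12,13,14,15): 0⊕0⊕0⊕1⊕1⊕0⊕1⊕0 = 1
Syndrome s8…s1 = 1110 → error at position 14.
Flip position 14: 000111000011010 → 000111000011000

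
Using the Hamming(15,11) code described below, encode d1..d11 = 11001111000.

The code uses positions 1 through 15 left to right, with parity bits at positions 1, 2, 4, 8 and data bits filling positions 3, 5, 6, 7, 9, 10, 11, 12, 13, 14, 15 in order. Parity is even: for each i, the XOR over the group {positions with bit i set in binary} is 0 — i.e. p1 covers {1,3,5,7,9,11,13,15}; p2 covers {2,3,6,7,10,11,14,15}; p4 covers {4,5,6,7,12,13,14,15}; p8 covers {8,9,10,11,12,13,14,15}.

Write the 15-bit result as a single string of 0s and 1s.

Place data at non-parity positions: p1 p2 1 p4 1 0 0 p8 1 1 1 1 0 0 0
p1 (pos 1,3,5,7,9,11,13,15): XOR of data positions = 1⊕1⊕0⊕1⊕1⊕0⊕0 = 0
p2 (pos 2,3,6,7,10,11,14,15): XOR of data positions = 1⊕0⊕0⊕1⊕1⊕0⊕0 = 1
p4 (pos 4,5,6,7,12,13,14,15): XOR of data positions = 1⊕0⊕0⊕1⊕0⊕0⊕0 = 0
p8 (pos 8,9,10,11,12,13,14,15): XOR of data positions = 1⊕1⊕1⊕1⊕0⊕0⊕0 = 0
Codeword: 011010001111000

011010001111000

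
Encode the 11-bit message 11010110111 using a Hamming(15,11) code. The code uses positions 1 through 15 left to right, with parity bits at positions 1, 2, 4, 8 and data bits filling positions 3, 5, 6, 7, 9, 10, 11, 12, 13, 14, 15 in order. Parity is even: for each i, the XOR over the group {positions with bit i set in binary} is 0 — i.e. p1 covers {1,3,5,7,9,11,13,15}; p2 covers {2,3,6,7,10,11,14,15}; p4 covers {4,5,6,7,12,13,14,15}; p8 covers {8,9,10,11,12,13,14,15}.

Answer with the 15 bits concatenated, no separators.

Place data at non-parity positions: p1 p2 1 p4 1 0 1 p8 0 1 1 0 1 1 1
p1 (pos 1,3,5,7,9,11,13,15): XOR of data positions = 1⊕1⊕1⊕0⊕1⊕1⊕1 = 0
p2 (pos 2,3,6,7,10,11,14,15): XOR of data positions = 1⊕0⊕1⊕1⊕1⊕1⊕1 = 0
p4 (pos 4,5,6,7,12,13,14,15): XOR of data positions = 1⊕0⊕1⊕0⊕1⊕1⊕1 = 1
p8 (pos 8,9,10,11,12,13,14,15): XOR of data positions = 0⊕1⊕1⊕0⊕1⊕1⊕1 = 1
Codeword: 001110110110111

001110110110111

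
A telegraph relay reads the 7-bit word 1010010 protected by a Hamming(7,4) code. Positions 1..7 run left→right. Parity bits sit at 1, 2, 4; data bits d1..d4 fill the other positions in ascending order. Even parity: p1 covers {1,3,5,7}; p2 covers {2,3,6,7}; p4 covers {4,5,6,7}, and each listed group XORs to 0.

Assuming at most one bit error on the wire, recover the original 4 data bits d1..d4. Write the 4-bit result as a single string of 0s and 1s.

s1 (pos 1,3,5,7): 1⊕1⊕0⊕0 = 0
s2 (pos 2,3,6,7): 0⊕1⊕1⊕0 = 0
s4 (pos 4,5,6,7): 0⊕0⊕1⊕0 = 1
Syndrome s4…s1 = 100 → error at position 4.
Flip position 4: 1010010 → 1011010
Read data bits from positions 3,5,6,7: 1010

1010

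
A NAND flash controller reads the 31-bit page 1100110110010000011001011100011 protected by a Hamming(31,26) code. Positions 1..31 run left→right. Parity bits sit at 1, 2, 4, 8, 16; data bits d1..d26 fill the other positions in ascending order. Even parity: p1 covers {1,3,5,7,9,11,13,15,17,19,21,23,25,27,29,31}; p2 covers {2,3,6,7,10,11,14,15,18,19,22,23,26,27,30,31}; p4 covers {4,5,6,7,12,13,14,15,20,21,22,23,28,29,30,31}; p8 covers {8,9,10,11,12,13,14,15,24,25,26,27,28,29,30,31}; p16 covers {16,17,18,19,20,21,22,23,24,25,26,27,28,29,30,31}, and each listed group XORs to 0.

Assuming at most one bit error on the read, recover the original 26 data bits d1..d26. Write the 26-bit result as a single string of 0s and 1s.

01101001000011001011100011

s1 (pos 1,3,5,7,9,11,13,15,17,19,21,23,25,27,29,31): 1⊕0⊕1⊕0⊕1⊕0⊕0⊕0⊕0⊕1⊕0⊕0⊕1⊕0⊕0⊕1 = 0
s2 (pos 2,3,6,7,10,11,14,15,18,19,22,23,26,27,30,31): 1⊕0⊕1⊕0⊕0⊕0⊕0⊕0⊕1⊕1⊕1⊕0⊕1⊕0⊕1⊕1 = 0
s4 (pos 4,5,6,7,12,13,14,15,20,21,22,23,28,29,30,31): 0⊕1⊕1⊕0⊕1⊕0⊕0⊕0⊕0⊕0⊕1⊕0⊕0⊕0⊕1⊕1 = 0
s8 (pos 8,9,10,11,12,13,14,15,24,25,26,27,28,29,30,31): 1⊕1⊕0⊕0⊕1⊕0⊕0⊕0⊕1⊕1⊕1⊕0⊕0⊕0⊕1⊕1 = 0
s16 (pos 16,17,18,19,20,21,22,23,24,25,26,27,28,29,30,31): 0⊕0⊕1⊕1⊕0⊕0⊕1⊕0⊕1⊕1⊕1⊕0⊕0⊕0⊕1⊕1 = 0
Syndrome s16…s1 = 00000 → no error.
Read data bits from positions 3,5,6,7,9,10,11,12,13,14,15,17,18,19,20,21,22,23,24,25,26,27,28,29,30,31: 01101001000011001011100011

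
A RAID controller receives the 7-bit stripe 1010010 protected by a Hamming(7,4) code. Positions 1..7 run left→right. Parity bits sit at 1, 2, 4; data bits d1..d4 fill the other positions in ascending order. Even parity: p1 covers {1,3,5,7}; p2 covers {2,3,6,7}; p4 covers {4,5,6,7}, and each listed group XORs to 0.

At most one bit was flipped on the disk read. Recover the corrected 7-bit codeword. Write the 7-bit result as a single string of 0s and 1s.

s1 (pos 1,3,5,7): 1⊕1⊕0⊕0 = 0
s2 (pos 2,3,6,7): 0⊕1⊕1⊕0 = 0
s4 (pos 4,5,6,7): 0⊕0⊕1⊕0 = 1
Syndrome s4…s1 = 100 → error at position 4.
Flip position 4: 1010010 → 1011010

1011010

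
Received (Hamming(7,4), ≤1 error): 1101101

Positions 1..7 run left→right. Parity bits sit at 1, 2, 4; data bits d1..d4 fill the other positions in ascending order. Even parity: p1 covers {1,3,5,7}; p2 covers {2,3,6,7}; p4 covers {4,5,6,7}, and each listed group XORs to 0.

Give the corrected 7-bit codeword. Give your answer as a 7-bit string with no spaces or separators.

s1 (pos 1,3,5,7): 1⊕0⊕1⊕1 = 1
s2 (pos 2,3,6,7): 1⊕0⊕0⊕1 = 0
s4 (pos 4,5,6,7): 1⊕1⊕0⊕1 = 1
Syndrome s4…s1 = 101 → error at position 5.
Flip position 5: 1101101 → 1101001

1101001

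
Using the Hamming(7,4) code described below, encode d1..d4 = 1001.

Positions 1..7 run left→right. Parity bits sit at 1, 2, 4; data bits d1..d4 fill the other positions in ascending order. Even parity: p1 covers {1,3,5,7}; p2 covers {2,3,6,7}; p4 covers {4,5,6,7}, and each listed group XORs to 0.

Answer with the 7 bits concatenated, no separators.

0011001

Place data at non-parity positions: p1 p2 1 p4 0 0 1
p1 (pos 1,3,5,7): XOR of data positions = 1⊕0⊕1 = 0
p2 (pos 2,3,6,7): XOR of data positions = 1⊕0⊕1 = 0
p4 (pos 4,5,6,7): XOR of data positions = 0⊕0⊕1 = 1
Codeword: 0011001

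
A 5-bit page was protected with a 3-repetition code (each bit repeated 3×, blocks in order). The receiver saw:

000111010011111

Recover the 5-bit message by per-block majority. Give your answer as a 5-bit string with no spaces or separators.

Block 1 (000): 0 ones → 0
Block 2 (111): 3 ones → 1
Block 3 (010): 1 one → 0
Block 4 (011): 2 ones → 1
Block 5 (111): 3 ones → 1

01011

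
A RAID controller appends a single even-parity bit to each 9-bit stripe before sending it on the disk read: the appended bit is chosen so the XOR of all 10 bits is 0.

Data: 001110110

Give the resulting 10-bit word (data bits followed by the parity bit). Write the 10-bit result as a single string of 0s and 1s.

XOR of the 9 data bits: 0⊕0⊕1⊕1⊕1⊕0⊕1⊕1⊕0 = 1
Parity bit = 1 (so all 10 bits XOR to 0).

0011101101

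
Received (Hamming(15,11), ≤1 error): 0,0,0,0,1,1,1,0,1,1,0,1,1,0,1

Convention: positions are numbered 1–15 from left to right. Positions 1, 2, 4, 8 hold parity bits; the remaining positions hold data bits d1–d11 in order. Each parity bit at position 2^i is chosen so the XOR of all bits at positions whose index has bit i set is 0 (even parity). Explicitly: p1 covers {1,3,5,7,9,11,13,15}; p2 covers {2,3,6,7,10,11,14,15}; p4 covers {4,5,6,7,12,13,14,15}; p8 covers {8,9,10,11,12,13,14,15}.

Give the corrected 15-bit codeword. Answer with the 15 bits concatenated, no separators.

000011100101101

s1 (pos 1,3,5,7,9,11,13,15): 0⊕0⊕1⊕1⊕1⊕0⊕1⊕1 = 1
s2 (pos 2,3,6,7,10,11,14,15): 0⊕0⊕1⊕1⊕1⊕0⊕0⊕1 = 0
s4 (pos 4,5,6,7,12,13,14,15): 0⊕1⊕1⊕1⊕1⊕1⊕0⊕1 = 0
s8 (pos 8,9,10,11,12,13,14,15): 0⊕1⊕1⊕0⊕1⊕1⊕0⊕1 = 1
Syndrome s8…s1 = 1001 → error at position 9.
Flip position 9: 000011101101101 → 000011100101101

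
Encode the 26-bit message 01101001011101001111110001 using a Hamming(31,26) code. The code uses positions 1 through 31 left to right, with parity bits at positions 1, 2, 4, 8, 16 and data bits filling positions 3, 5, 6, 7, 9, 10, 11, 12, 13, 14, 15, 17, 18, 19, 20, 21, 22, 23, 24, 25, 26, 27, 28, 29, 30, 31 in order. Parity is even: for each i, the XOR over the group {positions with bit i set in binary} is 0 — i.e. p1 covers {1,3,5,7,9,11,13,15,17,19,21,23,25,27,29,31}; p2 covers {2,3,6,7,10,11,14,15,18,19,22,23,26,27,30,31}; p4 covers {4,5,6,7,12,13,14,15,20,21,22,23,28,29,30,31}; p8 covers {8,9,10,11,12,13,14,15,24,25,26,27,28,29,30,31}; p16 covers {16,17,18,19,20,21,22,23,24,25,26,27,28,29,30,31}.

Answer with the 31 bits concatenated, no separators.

1100110110010111101001111110001

Place data at non-parity positions: p1 p2 0 p4 1 1 0 p8 1 0 0 1 0 1 1 p16 1 0 1 0 0 1 1 1 1 1 1 0 0 0 1
p1 (pos 1,3,5,7,9,11,13,15,17,19,21,23,25,27,29,31): XOR of data positions = 0⊕1⊕0⊕1⊕0⊕0⊕1⊕1⊕1⊕0⊕1⊕1⊕1⊕0⊕1 = 1
p2 (pos 2,3,6,7,10,11,14,15,18,19,22,23,26,27,30,31): XOR of data positions = 0⊕1⊕0⊕0⊕0⊕1⊕1⊕0⊕1⊕1⊕1⊕1⊕1⊕0⊕1 = 1
p4 (pos 4,5,6,7,12,13,14,15,20,21,22,23,28,29,30,31): XOR of data positions = 1⊕1⊕0⊕1⊕0⊕1⊕1⊕0⊕0⊕1⊕1⊕0⊕0⊕0⊕1 = 0
p8 (pos 8,9,10,11,12,13,14,15,24,25,26,27,28,29,30,31): XOR of data positions = 1⊕0⊕0⊕1⊕0⊕1⊕1⊕1⊕1⊕1⊕1⊕0⊕0⊕0⊕1 = 1
p16 (pos 16,17,18,19,20,21,22,23,24,25,26,27,28,29,30,31): XOR of data positions = 1⊕0⊕1⊕0⊕0⊕1⊕1⊕1⊕1⊕1⊕1⊕0⊕0⊕0⊕1 = 1
Codeword: 1100110110010111101001111110001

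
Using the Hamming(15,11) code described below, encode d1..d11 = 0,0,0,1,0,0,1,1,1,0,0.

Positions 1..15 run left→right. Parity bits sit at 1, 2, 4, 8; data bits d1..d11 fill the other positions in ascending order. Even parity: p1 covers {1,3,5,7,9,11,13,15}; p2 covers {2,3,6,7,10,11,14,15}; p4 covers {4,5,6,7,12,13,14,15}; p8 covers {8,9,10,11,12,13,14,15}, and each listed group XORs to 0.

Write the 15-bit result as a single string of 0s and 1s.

100100110011100

Place data at non-parity positions: p1 p2 0 p4 0 0 1 p8 0 0 1 1 1 0 0
p1 (pos 1,3,5,7,9,11,13,15): XOR of data positions = 0⊕0⊕1⊕0⊕1⊕1⊕0 = 1
p2 (pos 2,3,6,7,10,11,14,15): XOR of data positions = 0⊕0⊕1⊕0⊕1⊕0⊕0 = 0
p4 (pos 4,5,6,7,12,13,14,15): XOR of data positions = 0⊕0⊕1⊕1⊕1⊕0⊕0 = 1
p8 (pos 8,9,10,11,12,13,14,15): XOR of data positions = 0⊕0⊕1⊕1⊕1⊕0⊕0 = 1
Codeword: 100100110011100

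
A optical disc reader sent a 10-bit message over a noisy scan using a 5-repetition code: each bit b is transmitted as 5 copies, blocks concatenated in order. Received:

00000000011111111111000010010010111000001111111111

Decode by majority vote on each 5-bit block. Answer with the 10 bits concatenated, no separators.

0011001011

Block 1 (00000): 0 ones → 0
Block 2 (00001): 1 one → 0
Block 3 (11111): 5 ones → 1
Block 4 (11111): 5 ones → 1
Block 5 (00001): 1 one → 0
Block 6 (00100): 1 one → 0
Block 7 (10111): 4 ones → 1
Block 8 (00000): 0 ones → 0
Block 9 (11111): 5 ones → 1
Block 10 (11111): 5 ones → 1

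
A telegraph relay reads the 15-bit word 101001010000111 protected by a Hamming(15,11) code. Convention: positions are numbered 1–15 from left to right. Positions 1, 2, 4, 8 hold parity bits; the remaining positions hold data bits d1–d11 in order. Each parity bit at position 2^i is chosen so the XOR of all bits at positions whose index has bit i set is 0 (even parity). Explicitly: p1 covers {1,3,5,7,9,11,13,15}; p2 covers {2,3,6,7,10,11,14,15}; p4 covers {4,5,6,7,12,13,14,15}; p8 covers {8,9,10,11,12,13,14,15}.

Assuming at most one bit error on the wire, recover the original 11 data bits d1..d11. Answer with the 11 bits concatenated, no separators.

s1 (pos 1,3,5,7,9,11,13,15): 1⊕1⊕0⊕0⊕0⊕0⊕1⊕1 = 0
s2 (pos 2,3,6,7,10,11,14,15): 0⊕1⊕1⊕0⊕0⊕0⊕1⊕1 = 0
s4 (pos 4,5,6,7,12,13,14,15): 0⊕0⊕1⊕0⊕0⊕1⊕1⊕1 = 0
s8 (pos 8,9,10,11,12,13,14,15): 1⊕0⊕0⊕0⊕0⊕1⊕1⊕1 = 0
Syndrome s8…s1 = 0000 → no error.
Read data bits from positions 3,5,6,7,9,10,11,12,13,14,15: 10100000111

10100000111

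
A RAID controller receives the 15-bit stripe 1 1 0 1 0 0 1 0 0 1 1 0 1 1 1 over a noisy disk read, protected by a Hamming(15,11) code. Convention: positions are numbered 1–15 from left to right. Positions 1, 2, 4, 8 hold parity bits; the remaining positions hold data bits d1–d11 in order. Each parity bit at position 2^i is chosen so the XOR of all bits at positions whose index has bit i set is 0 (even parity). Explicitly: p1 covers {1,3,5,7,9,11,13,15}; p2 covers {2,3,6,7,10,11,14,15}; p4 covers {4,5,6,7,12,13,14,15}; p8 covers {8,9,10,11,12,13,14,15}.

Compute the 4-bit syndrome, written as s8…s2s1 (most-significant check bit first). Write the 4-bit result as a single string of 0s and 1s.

1101

s1 (pos 1,3,5,7,9,11,13,15): 1⊕0⊕0⊕1⊕0⊕1⊕1⊕1 = 1
s2 (pos 2,3,6,7,10,11,14,15): 1⊕0⊕0⊕1⊕1⊕1⊕1⊕1 = 0
s4 (pos 4,5,6,7,12,13,14,15): 1⊕0⊕0⊕1⊕0⊕1⊕1⊕1 = 1
s8 (pos 8,9,10,11,12,13,14,15): 0⊕0⊕1⊕1⊕0⊕1⊕1⊕1 = 1
Syndrome s8…s1 = 1101 → error at position 13.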